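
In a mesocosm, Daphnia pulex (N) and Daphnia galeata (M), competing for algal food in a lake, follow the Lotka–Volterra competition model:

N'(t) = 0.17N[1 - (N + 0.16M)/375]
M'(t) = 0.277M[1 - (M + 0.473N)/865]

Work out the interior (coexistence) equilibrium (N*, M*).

N* ≈ 256, M* ≈ 744

Setting both brackets to zero gives the nullclines N + 0.16M = 375 and 0.473N + M = 865.
Substituting M = 865 - 0.473N into the first: N(1 - 0.16·0.473) = 375 - 0.16·865.
So N* = 237/0.924 = 256, and then M* = 865 - 0.473·256 = 744.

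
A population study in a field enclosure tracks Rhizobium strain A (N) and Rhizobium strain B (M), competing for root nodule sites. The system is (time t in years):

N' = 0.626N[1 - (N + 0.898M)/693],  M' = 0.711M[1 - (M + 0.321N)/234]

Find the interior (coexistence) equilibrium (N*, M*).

N* ≈ 678, M* ≈ 16.2

Setting both brackets to zero gives the nullclines N + 0.898M = 693 and 0.321N + M = 234.
Substituting M = 234 - 0.321N into the first: N(1 - 0.898·0.321) = 693 - 0.898·234.
So N* = 483/0.712 = 678, and then M* = 234 - 0.321·678 = 16.2.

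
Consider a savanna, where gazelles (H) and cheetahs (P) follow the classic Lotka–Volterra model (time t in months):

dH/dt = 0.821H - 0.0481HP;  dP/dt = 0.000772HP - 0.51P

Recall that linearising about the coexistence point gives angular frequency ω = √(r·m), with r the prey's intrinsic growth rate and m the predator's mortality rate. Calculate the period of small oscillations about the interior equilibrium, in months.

Here r = 0.821 and m = 0.51, so r·m = 0.419.
ω = √0.419 = 0.647 per month, hence T = 2π/ω ≈ 9.71 months.

T ≈ 9.71 months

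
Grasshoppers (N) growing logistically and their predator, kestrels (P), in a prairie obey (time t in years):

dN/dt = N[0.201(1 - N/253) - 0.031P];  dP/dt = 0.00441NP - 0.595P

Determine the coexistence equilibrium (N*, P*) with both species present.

From dP/dt = 0 with P > 0: 0.00441N* = 0.595, so N* = 135.
Substitute into dN/dt = 0: 0.201(1 - 135/253) = 0.031P*.
The bracket is 0.467, giving P* = 0.0938/0.031 = 3.03.

N* ≈ 135, P* ≈ 3.03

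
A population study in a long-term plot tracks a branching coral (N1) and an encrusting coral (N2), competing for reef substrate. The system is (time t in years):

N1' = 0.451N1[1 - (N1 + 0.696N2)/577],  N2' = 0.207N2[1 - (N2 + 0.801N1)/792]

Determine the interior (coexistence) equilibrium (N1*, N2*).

N1* ≈ 58.2, N2* ≈ 745

Setting both brackets to zero gives the nullclines N1 + 0.696N2 = 577 and 0.801N1 + N2 = 792.
Substituting N2 = 792 - 0.801N1 into the first: N1(1 - 0.696·0.801) = 577 - 0.696·792.
So N1* = 25.8/0.443 = 58.2, and then N2* = 792 - 0.801·58.2 = 745.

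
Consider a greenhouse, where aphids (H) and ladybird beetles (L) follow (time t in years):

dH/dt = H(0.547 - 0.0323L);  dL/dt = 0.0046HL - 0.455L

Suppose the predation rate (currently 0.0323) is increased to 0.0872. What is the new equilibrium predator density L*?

L* ≈ 6.27

At the interior fixed point, setting dH/dt = 0 with H > 0 fixes L* = (prey growth rate)/(HL coefficient) — independent of the other coefficients.
With the change, L* = 0.547/0.0872 = 6.27; it falls from 16.9.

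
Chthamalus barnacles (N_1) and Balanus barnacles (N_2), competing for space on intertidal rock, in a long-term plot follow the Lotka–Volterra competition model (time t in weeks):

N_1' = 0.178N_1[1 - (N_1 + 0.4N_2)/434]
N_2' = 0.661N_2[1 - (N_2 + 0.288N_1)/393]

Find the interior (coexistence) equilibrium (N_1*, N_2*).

Setting both brackets to zero gives the nullclines N_1 + 0.4N_2 = 434 and 0.288N_1 + N_2 = 393.
Substituting N_2 = 393 - 0.288N_1 into the first: N_1(1 - 0.4·0.288) = 434 - 0.4·393.
So N_1* = 277/0.885 = 313, and then N_2* = 393 - 0.288·313 = 303.

N_1* ≈ 313, N_2* ≈ 303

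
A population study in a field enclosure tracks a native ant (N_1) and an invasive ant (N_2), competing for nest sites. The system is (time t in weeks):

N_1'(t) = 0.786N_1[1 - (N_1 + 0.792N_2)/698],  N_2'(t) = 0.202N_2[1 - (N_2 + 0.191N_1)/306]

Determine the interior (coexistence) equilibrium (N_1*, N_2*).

N_1* ≈ 537, N_2* ≈ 203

Setting both brackets to zero gives the nullclines N_1 + 0.792N_2 = 698 and 0.191N_1 + N_2 = 306.
Substituting N_2 = 306 - 0.191N_1 into the first: N_1(1 - 0.792·0.191) = 698 - 0.792·306.
So N_1* = 456/0.849 = 537, and then N_2* = 306 - 0.191·537 = 203.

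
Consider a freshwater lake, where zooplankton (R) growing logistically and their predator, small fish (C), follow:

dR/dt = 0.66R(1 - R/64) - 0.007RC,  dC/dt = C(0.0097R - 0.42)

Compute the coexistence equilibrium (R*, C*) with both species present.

R* ≈ 43.3, C* ≈ 30.5

From dC/dt = 0 with C > 0: 0.0097R* = 0.42, so R* = 43.3.
Substitute into dR/dt = 0: 0.66(1 - 43.3/64) = 0.007C*.
The bracket is 0.323, giving C* = 0.213/0.007 = 30.5.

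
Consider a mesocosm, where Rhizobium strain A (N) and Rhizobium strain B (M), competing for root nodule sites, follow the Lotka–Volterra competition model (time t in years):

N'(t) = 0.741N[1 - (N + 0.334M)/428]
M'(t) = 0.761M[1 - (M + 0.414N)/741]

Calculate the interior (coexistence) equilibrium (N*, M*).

N* ≈ 209, M* ≈ 654

Setting both brackets to zero gives the nullclines N + 0.334M = 428 and 0.414N + M = 741.
Substituting M = 741 - 0.414N into the first: N(1 - 0.334·0.414) = 428 - 0.334·741.
So N* = 181/0.862 = 209, and then M* = 741 - 0.414·209 = 654.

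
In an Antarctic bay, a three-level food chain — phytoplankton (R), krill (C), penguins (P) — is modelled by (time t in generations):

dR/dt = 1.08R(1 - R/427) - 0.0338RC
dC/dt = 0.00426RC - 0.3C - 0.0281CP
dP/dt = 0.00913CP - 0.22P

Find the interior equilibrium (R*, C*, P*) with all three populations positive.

R* ≈ 105, C* ≈ 24.1, P* ≈ 5.24

From dP/dt = 0: 0.00913C* = 0.22, so C* = 24.1.
From dR/dt = 0: 1.08(1 - R*/427) = 0.0338·24.1, giving R* = 427·(1 - 0.754) = 105.
From dC/dt = 0: 0.00426·105 - 0.3 = 0.0281P*, so P* = 0.147/0.0281 = 5.24.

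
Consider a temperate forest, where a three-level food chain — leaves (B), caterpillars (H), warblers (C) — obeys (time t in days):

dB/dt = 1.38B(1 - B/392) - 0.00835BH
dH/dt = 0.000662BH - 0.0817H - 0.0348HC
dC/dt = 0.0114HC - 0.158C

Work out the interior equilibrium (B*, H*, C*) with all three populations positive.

From dC/dt = 0: 0.0114H* = 0.158, so H* = 13.9.
From dB/dt = 0: 1.38(1 - B*/392) = 0.00835·13.9, giving B* = 392·(1 - 0.0839) = 359.
From dH/dt = 0: 0.000662·359 - 0.0817 = 0.0348C*, so C* = 0.156/0.0348 = 4.48.

B* ≈ 359, H* ≈ 13.9, C* ≈ 4.48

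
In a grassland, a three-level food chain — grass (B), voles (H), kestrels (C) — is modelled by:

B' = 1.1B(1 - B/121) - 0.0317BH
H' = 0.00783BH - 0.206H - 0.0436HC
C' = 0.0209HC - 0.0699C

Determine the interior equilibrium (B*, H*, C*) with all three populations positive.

From dC/dt = 0: 0.0209H* = 0.0699, so H* = 3.34.
From dB/dt = 0: 1.1(1 - B*/121) = 0.0317·3.34, giving B* = 121·(1 - 0.0964) = 109.
From dH/dt = 0: 0.00783·109 - 0.206 = 0.0436C*, so C* = 0.65/0.0436 = 14.9.

B* ≈ 109, H* ≈ 3.34, C* ≈ 14.9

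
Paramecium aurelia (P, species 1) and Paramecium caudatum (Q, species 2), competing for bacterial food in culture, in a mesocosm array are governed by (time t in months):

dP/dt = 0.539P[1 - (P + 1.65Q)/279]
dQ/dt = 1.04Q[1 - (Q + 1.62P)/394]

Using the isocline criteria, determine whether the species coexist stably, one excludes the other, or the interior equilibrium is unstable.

Compare the nullcline intercepts: K1/α12 = 279/1.65 = 169 < K2 = 394; K2/α21 = 394/1.62 = 243 < K1 = 279.
Since both are reversed, neither can invade when rare; the interior point is a saddle.

unstable coexistence (outcome depends on initial conditions)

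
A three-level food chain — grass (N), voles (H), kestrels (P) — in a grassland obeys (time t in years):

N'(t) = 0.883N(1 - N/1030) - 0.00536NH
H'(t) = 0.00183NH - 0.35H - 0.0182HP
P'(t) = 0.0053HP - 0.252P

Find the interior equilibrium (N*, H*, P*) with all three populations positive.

From dP/dt = 0: 0.0053H* = 0.252, so H* = 47.5.
From dN/dt = 0: 0.883(1 - N*/1030) = 0.00536·47.5, giving N* = 1030·(1 - 0.289) = 733.
From dH/dt = 0: 0.00183·733 - 0.35 = 0.0182P*, so P* = 0.991/0.0182 = 54.4.

N* ≈ 733, H* ≈ 47.5, P* ≈ 54.4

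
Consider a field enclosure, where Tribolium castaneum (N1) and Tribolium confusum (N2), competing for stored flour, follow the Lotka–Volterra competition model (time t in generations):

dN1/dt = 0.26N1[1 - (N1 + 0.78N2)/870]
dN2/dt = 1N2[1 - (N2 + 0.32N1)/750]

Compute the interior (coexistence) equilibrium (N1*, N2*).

Setting both brackets to zero gives the nullclines N1 + 0.78N2 = 870 and 0.32N1 + N2 = 750.
Substituting N2 = 750 - 0.32N1 into the first: N1(1 - 0.78·0.32) = 870 - 0.78·750.
So N1* = 285/0.75 = 380, and then N2* = 750 - 0.32·380 = 628.

N1* ≈ 380, N2* ≈ 628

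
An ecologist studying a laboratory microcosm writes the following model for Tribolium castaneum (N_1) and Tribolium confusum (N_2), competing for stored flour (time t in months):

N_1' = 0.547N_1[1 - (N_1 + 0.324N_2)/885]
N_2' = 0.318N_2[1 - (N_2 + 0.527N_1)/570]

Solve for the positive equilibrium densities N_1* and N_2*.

N_1* ≈ 845, N_2* ≈ 125

Setting both brackets to zero gives the nullclines N_1 + 0.324N_2 = 885 and 0.527N_1 + N_2 = 570.
Substituting N_2 = 570 - 0.527N_1 into the first: N_1(1 - 0.324·0.527) = 885 - 0.324·570.
So N_1* = 700/0.829 = 845, and then N_2* = 570 - 0.527·845 = 125.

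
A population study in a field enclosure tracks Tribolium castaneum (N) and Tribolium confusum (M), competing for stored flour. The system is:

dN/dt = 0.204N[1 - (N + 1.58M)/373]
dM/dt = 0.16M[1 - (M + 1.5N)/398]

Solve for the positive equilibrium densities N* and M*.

Setting both brackets to zero gives the nullclines N + 1.58M = 373 and 1.5N + M = 398.
Substituting M = 398 - 1.5N into the first: N(1 - 1.58·1.5) = 373 - 1.58·398.
So N* = -256/-1.37 = 187, and then M* = 398 - 1.5·187 = 118.

N* ≈ 187, M* ≈ 118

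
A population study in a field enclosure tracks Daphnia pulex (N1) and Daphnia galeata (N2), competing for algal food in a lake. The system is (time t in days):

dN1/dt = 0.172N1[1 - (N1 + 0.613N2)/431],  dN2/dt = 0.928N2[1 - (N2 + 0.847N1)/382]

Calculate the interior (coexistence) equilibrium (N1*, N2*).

Setting both brackets to zero gives the nullclines N1 + 0.613N2 = 431 and 0.847N1 + N2 = 382.
Substituting N2 = 382 - 0.847N1 into the first: N1(1 - 0.613·0.847) = 431 - 0.613·382.
So N1* = 197/0.481 = 409, and then N2* = 382 - 0.847·409 = 35.2.

N1* ≈ 409, N2* ≈ 35.2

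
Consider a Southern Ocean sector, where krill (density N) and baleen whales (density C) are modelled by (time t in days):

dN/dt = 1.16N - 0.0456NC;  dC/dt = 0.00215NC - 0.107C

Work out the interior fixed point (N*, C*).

N* ≈ 49.8, C* ≈ 25.4

Set dC/dt = 0 with C > 0: 0.00215N - 0.107 = 0, so N* = 0.107/0.00215 = 49.8.
Set dN/dt = 0 with N > 0: 1.16 - 0.0456C = 0, so C* = 1.16/0.0456 = 25.4.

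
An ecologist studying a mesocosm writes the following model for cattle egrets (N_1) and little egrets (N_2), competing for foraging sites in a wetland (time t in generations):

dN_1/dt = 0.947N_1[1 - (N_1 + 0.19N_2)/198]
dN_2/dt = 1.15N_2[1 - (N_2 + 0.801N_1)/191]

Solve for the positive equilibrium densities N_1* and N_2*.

N_1* ≈ 191, N_2* ≈ 38.2

Setting both brackets to zero gives the nullclines N_1 + 0.19N_2 = 198 and 0.801N_1 + N_2 = 191.
Substituting N_2 = 191 - 0.801N_1 into the first: N_1(1 - 0.19·0.801) = 198 - 0.19·191.
So N_1* = 162/0.848 = 191, and then N_2* = 191 - 0.801·191 = 38.2.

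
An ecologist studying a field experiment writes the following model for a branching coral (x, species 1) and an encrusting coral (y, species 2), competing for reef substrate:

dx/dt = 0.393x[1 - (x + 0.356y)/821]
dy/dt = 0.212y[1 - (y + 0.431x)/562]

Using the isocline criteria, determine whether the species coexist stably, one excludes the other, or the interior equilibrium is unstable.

Compare the nullcline intercepts: K1/α12 = 821/0.356 = 2310 > K2 = 562; K2/α21 = 562/0.431 = 1300 > K1 = 821.
Since both inequalities hold, each species can invade when rare, so the interior equilibrium is stable.

stable coexistence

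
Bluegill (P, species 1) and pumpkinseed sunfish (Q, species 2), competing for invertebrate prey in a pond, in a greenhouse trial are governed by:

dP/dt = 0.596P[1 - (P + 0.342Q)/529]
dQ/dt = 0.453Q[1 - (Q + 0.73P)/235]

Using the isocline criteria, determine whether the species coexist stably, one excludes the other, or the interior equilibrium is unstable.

species 1 excludes species 2

Compare the nullcline intercepts: K1/α12 = 529/0.342 = 1550 > K2 = 235; K2/α21 = 235/0.73 = 322 < K1 = 529.
Since the inequalities point opposite ways, species 1 can invade but species 2 cannot.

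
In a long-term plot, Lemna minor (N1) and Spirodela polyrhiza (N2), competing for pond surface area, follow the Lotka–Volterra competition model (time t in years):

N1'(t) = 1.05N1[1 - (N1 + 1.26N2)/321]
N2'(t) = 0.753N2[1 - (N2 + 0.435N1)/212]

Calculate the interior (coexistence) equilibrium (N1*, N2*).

N1* ≈ 119, N2* ≈ 160

Setting both brackets to zero gives the nullclines N1 + 1.26N2 = 321 and 0.435N1 + N2 = 212.
Substituting N2 = 212 - 0.435N1 into the first: N1(1 - 1.26·0.435) = 321 - 1.26·212.
So N1* = 53.9/0.452 = 119, and then N2* = 212 - 0.435·119 = 160.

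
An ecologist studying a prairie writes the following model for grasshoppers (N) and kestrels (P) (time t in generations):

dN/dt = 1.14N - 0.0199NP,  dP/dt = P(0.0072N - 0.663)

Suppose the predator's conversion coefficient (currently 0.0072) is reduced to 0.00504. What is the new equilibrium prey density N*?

At the interior fixed point, setting dP/dt = 0 with P > 0 fixes N* = (predator death rate)/(NP coefficient) — independent of the other coefficients.
With the change, N* = 0.663/0.00504 = 132; it rises from 92.1.

N* ≈ 132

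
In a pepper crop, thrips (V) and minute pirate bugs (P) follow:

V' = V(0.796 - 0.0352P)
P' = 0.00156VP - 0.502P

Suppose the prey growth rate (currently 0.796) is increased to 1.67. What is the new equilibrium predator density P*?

P* ≈ 47.4

At the interior fixed point, setting dV/dt = 0 with V > 0 fixes P* = (prey growth rate)/(VP coefficient) — independent of the other coefficients.
With the change, P* = 1.67/0.0352 = 47.4; it rises from 22.6.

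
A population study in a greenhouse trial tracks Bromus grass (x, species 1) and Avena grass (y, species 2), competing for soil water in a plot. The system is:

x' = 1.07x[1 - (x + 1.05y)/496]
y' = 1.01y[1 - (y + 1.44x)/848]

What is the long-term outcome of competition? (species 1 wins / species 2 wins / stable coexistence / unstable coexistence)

Compare the nullcline intercepts: K1/α12 = 496/1.05 = 472 < K2 = 848; K2/α21 = 848/1.44 = 589 > K1 = 496.
Since the inequalities point opposite ways, species 2 can invade but species 1 cannot.

species 2 excludes species 1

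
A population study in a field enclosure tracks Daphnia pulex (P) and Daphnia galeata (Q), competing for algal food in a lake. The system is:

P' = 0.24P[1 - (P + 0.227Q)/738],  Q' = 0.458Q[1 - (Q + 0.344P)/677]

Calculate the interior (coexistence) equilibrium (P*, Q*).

Setting both brackets to zero gives the nullclines P + 0.227Q = 738 and 0.344P + Q = 677.
Substituting Q = 677 - 0.344P into the first: P(1 - 0.227·0.344) = 738 - 0.227·677.
So P* = 584/0.922 = 634, and then Q* = 677 - 0.344·634 = 459.

P* ≈ 634, Q* ≈ 459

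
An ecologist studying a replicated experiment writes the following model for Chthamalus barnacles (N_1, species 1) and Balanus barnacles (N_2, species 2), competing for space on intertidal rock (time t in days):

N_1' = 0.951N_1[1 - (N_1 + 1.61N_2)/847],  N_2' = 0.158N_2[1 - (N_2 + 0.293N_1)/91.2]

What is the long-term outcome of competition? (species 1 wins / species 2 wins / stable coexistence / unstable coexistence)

species 1 excludes species 2

Compare the nullcline intercepts: K1/α12 = 847/1.61 = 526 > K2 = 91.2; K2/α21 = 91.2/0.293 = 311 < K1 = 847.
Since the inequalities point opposite ways, species 1 can invade but species 2 cannot.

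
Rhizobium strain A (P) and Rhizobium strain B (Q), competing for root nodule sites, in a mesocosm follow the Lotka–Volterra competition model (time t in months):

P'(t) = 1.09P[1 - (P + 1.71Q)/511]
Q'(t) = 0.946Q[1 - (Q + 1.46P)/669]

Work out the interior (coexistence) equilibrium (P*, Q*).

Setting both brackets to zero gives the nullclines P + 1.71Q = 511 and 1.46P + Q = 669.
Substituting Q = 669 - 1.46P into the first: P(1 - 1.71·1.46) = 511 - 1.71·669.
So P* = -633/-1.5 = 423, and then Q* = 669 - 1.46·423 = 51.5.

P* ≈ 423, Q* ≈ 51.5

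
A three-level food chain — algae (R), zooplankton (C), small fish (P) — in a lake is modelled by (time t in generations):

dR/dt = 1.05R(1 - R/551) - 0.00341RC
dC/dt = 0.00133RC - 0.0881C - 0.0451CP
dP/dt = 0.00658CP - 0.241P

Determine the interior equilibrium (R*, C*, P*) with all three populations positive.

From dP/dt = 0: 0.00658C* = 0.241, so C* = 36.6.
From dR/dt = 0: 1.05(1 - R*/551) = 0.00341·36.6, giving R* = 551·(1 - 0.119) = 485.
From dC/dt = 0: 0.00133·485 - 0.0881 = 0.0451P*, so P* = 0.558/0.0451 = 12.4.

R* ≈ 485, C* ≈ 36.6, P* ≈ 12.4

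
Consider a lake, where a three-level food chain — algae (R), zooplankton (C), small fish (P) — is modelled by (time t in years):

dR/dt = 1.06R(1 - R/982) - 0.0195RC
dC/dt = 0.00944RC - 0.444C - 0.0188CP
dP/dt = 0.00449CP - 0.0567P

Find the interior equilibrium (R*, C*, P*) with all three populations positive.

R* ≈ 754, C* ≈ 12.6, P* ≈ 355

From dP/dt = 0: 0.00449C* = 0.0567, so C* = 12.6.
From dR/dt = 0: 1.06(1 - R*/982) = 0.0195·12.6, giving R* = 982·(1 - 0.232) = 754.
From dC/dt = 0: 0.00944·754 - 0.444 = 0.0188P*, so P* = 6.67/0.0188 = 355.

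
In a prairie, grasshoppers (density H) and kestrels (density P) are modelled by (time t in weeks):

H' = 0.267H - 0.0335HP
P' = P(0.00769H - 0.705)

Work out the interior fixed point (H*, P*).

H* ≈ 91.7, P* ≈ 7.97

Set dP/dt = 0 with P > 0: 0.00769H - 0.705 = 0, so H* = 0.705/0.00769 = 91.7.
Set dH/dt = 0 with H > 0: 0.267 - 0.0335P = 0, so P* = 0.267/0.0335 = 7.97.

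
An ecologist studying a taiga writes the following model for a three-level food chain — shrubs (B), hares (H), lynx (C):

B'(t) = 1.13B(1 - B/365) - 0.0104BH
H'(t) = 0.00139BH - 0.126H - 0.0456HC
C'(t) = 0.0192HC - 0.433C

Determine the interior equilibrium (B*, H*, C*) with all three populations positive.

From dC/dt = 0: 0.0192H* = 0.433, so H* = 22.6.
From dB/dt = 0: 1.13(1 - B*/365) = 0.0104·22.6, giving B* = 365·(1 - 0.208) = 289.
From dH/dt = 0: 0.00139·289 - 0.126 = 0.0456C*, so C* = 0.276/0.0456 = 6.05.

B* ≈ 289, H* ≈ 22.6, C* ≈ 6.05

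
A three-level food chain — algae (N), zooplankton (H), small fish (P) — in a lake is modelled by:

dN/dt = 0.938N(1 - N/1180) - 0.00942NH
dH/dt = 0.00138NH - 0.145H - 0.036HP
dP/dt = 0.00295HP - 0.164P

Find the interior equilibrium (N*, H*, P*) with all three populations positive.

N* ≈ 521, H* ≈ 55.6, P* ≈ 16

From dP/dt = 0: 0.00295H* = 0.164, so H* = 55.6.
From dN/dt = 0: 0.938(1 - N*/1180) = 0.00942·55.6, giving N* = 1180·(1 - 0.558) = 521.
From dH/dt = 0: 0.00138·521 - 0.145 = 0.036P*, so P* = 0.574/0.036 = 16.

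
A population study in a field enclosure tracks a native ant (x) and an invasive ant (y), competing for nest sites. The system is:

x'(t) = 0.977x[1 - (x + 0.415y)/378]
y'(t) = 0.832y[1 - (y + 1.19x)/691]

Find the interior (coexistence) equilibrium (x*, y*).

Setting both brackets to zero gives the nullclines x + 0.415y = 378 and 1.19x + y = 691.
Substituting y = 691 - 1.19x into the first: x(1 - 0.415·1.19) = 378 - 0.415·691.
So x* = 91.2/0.506 = 180, and then y* = 691 - 1.19·180 = 476.

x* ≈ 180, y* ≈ 476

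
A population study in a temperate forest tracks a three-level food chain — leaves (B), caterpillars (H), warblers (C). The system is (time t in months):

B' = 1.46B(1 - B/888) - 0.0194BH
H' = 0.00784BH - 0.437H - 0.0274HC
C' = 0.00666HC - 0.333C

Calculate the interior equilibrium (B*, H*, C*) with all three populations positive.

B* ≈ 298, H* ≈ 50, C* ≈ 69.3

From dC/dt = 0: 0.00666H* = 0.333, so H* = 50.
From dB/dt = 0: 1.46(1 - B*/888) = 0.0194·50, giving B* = 888·(1 - 0.664) = 298.
From dH/dt = 0: 0.00784·298 - 0.437 = 0.0274C*, so C* = 1.9/0.0274 = 69.3.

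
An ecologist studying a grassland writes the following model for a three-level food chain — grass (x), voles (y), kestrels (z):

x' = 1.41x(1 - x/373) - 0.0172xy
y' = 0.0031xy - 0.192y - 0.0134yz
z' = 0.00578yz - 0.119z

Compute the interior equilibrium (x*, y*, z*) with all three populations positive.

From dz/dt = 0: 0.00578y* = 0.119, so y* = 20.6.
From dx/dt = 0: 1.41(1 - x*/373) = 0.0172·20.6, giving x* = 373·(1 - 0.251) = 279.
From dy/dt = 0: 0.0031·279 - 0.192 = 0.0134z*, so z* = 0.674/0.0134 = 50.3.

x* ≈ 279, y* ≈ 20.6, z* ≈ 50.3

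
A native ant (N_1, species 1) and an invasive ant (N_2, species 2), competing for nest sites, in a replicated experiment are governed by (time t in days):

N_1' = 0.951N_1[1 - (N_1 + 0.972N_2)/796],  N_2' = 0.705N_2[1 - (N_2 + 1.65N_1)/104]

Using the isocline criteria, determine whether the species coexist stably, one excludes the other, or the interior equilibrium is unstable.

species 1 excludes species 2

Compare the nullcline intercepts: K1/α12 = 796/0.972 = 819 > K2 = 104; K2/α21 = 104/1.65 = 63 < K1 = 796.
Since the inequalities point opposite ways, species 1 can invade but species 2 cannot.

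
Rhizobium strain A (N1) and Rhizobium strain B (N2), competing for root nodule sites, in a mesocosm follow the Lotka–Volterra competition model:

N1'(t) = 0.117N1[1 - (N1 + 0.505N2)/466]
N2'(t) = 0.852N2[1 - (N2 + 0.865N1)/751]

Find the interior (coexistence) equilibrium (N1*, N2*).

N1* ≈ 154, N2* ≈ 618

Setting both brackets to zero gives the nullclines N1 + 0.505N2 = 466 and 0.865N1 + N2 = 751.
Substituting N2 = 751 - 0.865N1 into the first: N1(1 - 0.505·0.865) = 466 - 0.505·751.
So N1* = 86.7/0.563 = 154, and then N2* = 751 - 0.865·154 = 618.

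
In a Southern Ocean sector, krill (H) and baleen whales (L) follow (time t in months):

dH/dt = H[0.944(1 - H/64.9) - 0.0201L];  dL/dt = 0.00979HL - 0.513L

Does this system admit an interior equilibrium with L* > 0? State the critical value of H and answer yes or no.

The predator equation gives dL/dt > 0 only when H > 0.513/0.00979 = 52.4.
Without the predator, H → K = 64.9. Since 64.9 > 52.4, the predator can invade and persist.

Threshold H = 52.4; K > 52.4, so yes, the predator persists.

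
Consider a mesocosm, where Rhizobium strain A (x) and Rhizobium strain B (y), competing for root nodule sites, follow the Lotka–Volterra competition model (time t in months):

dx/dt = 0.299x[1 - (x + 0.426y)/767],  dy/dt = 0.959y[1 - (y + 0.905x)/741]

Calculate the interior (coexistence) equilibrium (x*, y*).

x* ≈ 735, y* ≈ 76.3

Setting both brackets to zero gives the nullclines x + 0.426y = 767 and 0.905x + y = 741.
Substituting y = 741 - 0.905x into the first: x(1 - 0.426·0.905) = 767 - 0.426·741.
So x* = 451/0.614 = 735, and then y* = 741 - 0.905·735 = 76.3.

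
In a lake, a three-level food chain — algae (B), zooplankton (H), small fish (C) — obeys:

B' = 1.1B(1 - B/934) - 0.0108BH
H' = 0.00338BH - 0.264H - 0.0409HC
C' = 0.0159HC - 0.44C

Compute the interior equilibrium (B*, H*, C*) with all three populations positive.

B* ≈ 680, H* ≈ 27.7, C* ≈ 49.8

From dC/dt = 0: 0.0159H* = 0.44, so H* = 27.7.
From dB/dt = 0: 1.1(1 - B*/934) = 0.0108·27.7, giving B* = 934·(1 - 0.272) = 680.
From dH/dt = 0: 0.00338·680 - 0.264 = 0.0409C*, so C* = 2.04/0.0409 = 49.8.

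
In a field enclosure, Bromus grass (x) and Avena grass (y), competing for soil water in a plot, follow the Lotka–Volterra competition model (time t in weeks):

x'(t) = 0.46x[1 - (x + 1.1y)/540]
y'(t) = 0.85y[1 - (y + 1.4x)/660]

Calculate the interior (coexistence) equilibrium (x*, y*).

Setting both brackets to zero gives the nullclines x + 1.1y = 540 and 1.4x + y = 660.
Substituting y = 660 - 1.4x into the first: x(1 - 1.1·1.4) = 540 - 1.1·660.
So x* = -186/-0.54 = 344, and then y* = 660 - 1.4·344 = 178.

x* ≈ 344, y* ≈ 178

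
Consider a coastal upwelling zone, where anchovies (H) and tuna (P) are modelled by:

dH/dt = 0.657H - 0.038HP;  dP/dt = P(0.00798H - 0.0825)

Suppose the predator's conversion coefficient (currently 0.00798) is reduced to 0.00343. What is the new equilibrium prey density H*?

H* ≈ 24.1

At the interior fixed point, setting dP/dt = 0 with P > 0 fixes H* = (predator death rate)/(HP coefficient) — independent of the other coefficients.
With the change, H* = 0.0825/0.00343 = 24.1; it rises from 10.3.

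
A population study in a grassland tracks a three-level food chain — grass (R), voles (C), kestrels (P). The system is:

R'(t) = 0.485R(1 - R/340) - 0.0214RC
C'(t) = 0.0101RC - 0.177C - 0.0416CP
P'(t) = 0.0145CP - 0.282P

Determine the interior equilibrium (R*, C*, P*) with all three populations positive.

From dP/dt = 0: 0.0145C* = 0.282, so C* = 19.4.
From dR/dt = 0: 0.485(1 - R*/340) = 0.0214·19.4, giving R* = 340·(1 - 0.858) = 48.2.
From dC/dt = 0: 0.0101·48.2 - 0.177 = 0.0416P*, so P* = 0.31/0.0416 = 7.46.

R* ≈ 48.2, C* ≈ 19.4, P* ≈ 7.46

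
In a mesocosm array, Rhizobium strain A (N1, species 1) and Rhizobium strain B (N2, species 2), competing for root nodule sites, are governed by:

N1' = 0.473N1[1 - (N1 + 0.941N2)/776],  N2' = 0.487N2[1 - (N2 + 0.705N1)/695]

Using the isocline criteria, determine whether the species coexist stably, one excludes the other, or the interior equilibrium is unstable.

Compare the nullcline intercepts: K1/α12 = 776/0.941 = 825 > K2 = 695; K2/α21 = 695/0.705 = 986 > K1 = 776.
Since both inequalities hold, each species can invade when rare, so the interior equilibrium is stable.

stable coexistence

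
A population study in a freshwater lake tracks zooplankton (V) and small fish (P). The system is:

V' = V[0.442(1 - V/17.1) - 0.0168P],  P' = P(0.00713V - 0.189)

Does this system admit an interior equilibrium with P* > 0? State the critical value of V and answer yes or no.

The predator equation gives dP/dt > 0 only when V > 0.189/0.00713 = 26.5.
Without the predator, V → K = 17.1. Since 17.1 < 26.5, the predator cannot invade.

Threshold V = 26.5; K < 26.5, so no, the predator goes extinct.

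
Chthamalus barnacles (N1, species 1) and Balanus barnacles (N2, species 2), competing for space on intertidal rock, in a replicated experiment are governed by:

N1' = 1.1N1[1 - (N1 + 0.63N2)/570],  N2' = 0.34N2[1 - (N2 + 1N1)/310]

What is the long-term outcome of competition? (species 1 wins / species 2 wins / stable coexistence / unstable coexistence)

Compare the nullcline intercepts: K1/α12 = 570/0.63 = 905 > K2 = 310; K2/α21 = 310/1 = 310 < K1 = 570.
Since the inequalities point opposite ways, species 1 can invade but species 2 cannot.

species 1 excludes species 2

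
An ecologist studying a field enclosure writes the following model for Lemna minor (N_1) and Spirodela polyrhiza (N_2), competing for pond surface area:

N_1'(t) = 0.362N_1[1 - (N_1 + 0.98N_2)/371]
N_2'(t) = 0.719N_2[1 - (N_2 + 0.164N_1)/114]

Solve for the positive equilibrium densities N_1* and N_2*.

Setting both brackets to zero gives the nullclines N_1 + 0.98N_2 = 371 and 0.164N_1 + N_2 = 114.
Substituting N_2 = 114 - 0.164N_1 into the first: N_1(1 - 0.98·0.164) = 371 - 0.98·114.
So N_1* = 259/0.839 = 309, and then N_2* = 114 - 0.164·309 = 63.3.

N_1* ≈ 309, N_2* ≈ 63.3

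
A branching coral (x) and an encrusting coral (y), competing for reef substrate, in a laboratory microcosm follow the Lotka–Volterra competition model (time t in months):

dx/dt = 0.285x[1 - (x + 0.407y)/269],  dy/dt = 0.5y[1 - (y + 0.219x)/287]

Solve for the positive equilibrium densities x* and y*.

x* ≈ 167, y* ≈ 250

Setting both brackets to zero gives the nullclines x + 0.407y = 269 and 0.219x + y = 287.
Substituting y = 287 - 0.219x into the first: x(1 - 0.407·0.219) = 269 - 0.407·287.
So x* = 152/0.911 = 167, and then y* = 287 - 0.219·167 = 250.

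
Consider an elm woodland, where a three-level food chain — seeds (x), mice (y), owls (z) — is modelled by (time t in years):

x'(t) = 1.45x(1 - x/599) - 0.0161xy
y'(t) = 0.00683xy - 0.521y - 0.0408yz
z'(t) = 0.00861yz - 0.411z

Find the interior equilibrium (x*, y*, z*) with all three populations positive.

x* ≈ 282, y* ≈ 47.7, z* ≈ 34.4

From dz/dt = 0: 0.00861y* = 0.411, so y* = 47.7.
From dx/dt = 0: 1.45(1 - x*/599) = 0.0161·47.7, giving x* = 599·(1 - 0.53) = 282.
From dy/dt = 0: 0.00683·282 - 0.521 = 0.0408z*, so z* = 1.4/0.0408 = 34.4.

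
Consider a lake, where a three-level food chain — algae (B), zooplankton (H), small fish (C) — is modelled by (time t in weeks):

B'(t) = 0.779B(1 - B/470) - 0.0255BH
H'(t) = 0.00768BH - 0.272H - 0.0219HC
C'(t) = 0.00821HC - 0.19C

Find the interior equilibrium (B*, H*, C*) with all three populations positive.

B* ≈ 114, H* ≈ 23.1, C* ≈ 27.5

From dC/dt = 0: 0.00821H* = 0.19, so H* = 23.1.
From dB/dt = 0: 0.779(1 - B*/470) = 0.0255·23.1, giving B* = 470·(1 - 0.758) = 114.
From dH/dt = 0: 0.00768·114 - 0.272 = 0.0219C*, so C* = 0.603/0.0219 = 27.5.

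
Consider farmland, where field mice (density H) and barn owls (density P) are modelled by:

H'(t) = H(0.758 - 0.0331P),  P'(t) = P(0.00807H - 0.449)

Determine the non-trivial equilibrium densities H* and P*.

H* ≈ 55.6, P* ≈ 22.9

Set dP/dt = 0 with P > 0: 0.00807H - 0.449 = 0, so H* = 0.449/0.00807 = 55.6.
Set dH/dt = 0 with H > 0: 0.758 - 0.0331P = 0, so P* = 0.758/0.0331 = 22.9.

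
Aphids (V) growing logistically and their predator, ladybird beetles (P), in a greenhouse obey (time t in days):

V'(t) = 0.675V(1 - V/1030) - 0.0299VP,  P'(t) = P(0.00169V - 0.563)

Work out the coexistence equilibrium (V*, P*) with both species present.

V* ≈ 333, P* ≈ 15.3

From dP/dt = 0 with P > 0: 0.00169V* = 0.563, so V* = 333.
Substitute into dV/dt = 0: 0.675(1 - 333/1030) = 0.0299P*.
The bracket is 0.677, giving P* = 0.457/0.0299 = 15.3.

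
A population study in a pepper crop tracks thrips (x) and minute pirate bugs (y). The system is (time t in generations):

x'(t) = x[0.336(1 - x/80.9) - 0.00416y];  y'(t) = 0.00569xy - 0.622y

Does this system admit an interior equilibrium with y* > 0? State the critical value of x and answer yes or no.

The predator equation gives dy/dt > 0 only when x > 0.622/0.00569 = 109.
Without the predator, x → K = 80.9. Since 80.9 < 109, the predator cannot invade.

Threshold x = 109; K < 109, so no, the predator goes extinct.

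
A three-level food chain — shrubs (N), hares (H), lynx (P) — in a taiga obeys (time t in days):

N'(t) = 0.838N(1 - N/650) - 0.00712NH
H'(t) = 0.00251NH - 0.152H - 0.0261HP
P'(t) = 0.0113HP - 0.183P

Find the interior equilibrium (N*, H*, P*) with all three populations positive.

N* ≈ 561, H* ≈ 16.2, P* ≈ 48.1

From dP/dt = 0: 0.0113H* = 0.183, so H* = 16.2.
From dN/dt = 0: 0.838(1 - N*/650) = 0.00712·16.2, giving N* = 650·(1 - 0.138) = 561.
From dH/dt = 0: 0.00251·561 - 0.152 = 0.0261P*, so P* = 1.26/0.0261 = 48.1.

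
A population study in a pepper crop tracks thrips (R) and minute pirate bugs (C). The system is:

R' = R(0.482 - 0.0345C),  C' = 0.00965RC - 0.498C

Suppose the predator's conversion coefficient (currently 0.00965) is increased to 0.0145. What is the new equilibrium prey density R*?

R* ≈ 34.3

At the interior fixed point, setting dC/dt = 0 with C > 0 fixes R* = (predator death rate)/(RC coefficient) — independent of the other coefficients.
With the change, R* = 0.498/0.0145 = 34.3; it falls from 51.6.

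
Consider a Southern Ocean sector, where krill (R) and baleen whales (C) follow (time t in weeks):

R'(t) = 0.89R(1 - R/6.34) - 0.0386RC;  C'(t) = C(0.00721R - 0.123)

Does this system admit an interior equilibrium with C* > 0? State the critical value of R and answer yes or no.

The predator equation gives dC/dt > 0 only when R > 0.123/0.00721 = 17.1.
Without the predator, R → K = 6.34. Since 6.34 < 17.1, the predator cannot invade.

Threshold R = 17.1; K < 17.1, so no, the predator goes extinct.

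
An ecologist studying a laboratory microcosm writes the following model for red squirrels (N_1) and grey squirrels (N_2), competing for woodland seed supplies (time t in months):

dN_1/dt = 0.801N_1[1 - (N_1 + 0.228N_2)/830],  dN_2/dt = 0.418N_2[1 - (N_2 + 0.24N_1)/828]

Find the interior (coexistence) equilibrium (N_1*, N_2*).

Setting both brackets to zero gives the nullclines N_1 + 0.228N_2 = 830 and 0.24N_1 + N_2 = 828.
Substituting N_2 = 828 - 0.24N_1 into the first: N_1(1 - 0.228·0.24) = 830 - 0.228·828.
So N_1* = 641/0.945 = 678, and then N_2* = 828 - 0.24·678 = 665.

N_1* ≈ 678, N_2* ≈ 665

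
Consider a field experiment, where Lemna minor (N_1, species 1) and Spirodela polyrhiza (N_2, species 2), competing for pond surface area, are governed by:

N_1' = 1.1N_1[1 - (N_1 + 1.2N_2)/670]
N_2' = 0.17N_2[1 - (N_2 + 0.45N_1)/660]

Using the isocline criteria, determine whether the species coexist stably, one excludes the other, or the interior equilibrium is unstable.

species 2 excludes species 1

Compare the nullcline intercepts: K1/α12 = 670/1.2 = 558 < K2 = 660; K2/α21 = 660/0.45 = 1470 > K1 = 670.
Since the inequalities point opposite ways, species 2 can invade but species 1 cannot.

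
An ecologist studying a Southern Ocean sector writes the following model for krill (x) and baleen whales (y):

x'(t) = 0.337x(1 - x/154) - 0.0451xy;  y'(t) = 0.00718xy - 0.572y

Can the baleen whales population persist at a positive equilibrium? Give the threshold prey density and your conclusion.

The predator equation gives dy/dt > 0 only when x > 0.572/0.00718 = 79.7.
Without the predator, x → K = 154. Since 154 > 79.7, the predator can invade and persist.

Threshold x = 79.7; K > 79.7, so yes, the predator persists.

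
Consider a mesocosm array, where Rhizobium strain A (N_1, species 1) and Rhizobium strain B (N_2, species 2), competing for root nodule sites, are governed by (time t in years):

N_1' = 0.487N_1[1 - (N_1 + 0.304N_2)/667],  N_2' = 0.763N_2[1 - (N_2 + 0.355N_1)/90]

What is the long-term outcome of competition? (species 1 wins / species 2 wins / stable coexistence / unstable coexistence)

Compare the nullcline intercepts: K1/α12 = 667/0.304 = 2190 > K2 = 90; K2/α21 = 90/0.355 = 254 < K1 = 667.
Since the inequalities point opposite ways, species 1 can invade but species 2 cannot.

species 1 excludes species 2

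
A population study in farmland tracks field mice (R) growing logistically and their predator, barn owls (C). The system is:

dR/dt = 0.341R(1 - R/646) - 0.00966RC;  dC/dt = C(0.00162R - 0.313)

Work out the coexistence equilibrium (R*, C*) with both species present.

R* ≈ 193, C* ≈ 24.7

From dC/dt = 0 with C > 0: 0.00162R* = 0.313, so R* = 193.
Substitute into dR/dt = 0: 0.341(1 - 193/646) = 0.00966C*.
The bracket is 0.701, giving C* = 0.239/0.00966 = 24.7.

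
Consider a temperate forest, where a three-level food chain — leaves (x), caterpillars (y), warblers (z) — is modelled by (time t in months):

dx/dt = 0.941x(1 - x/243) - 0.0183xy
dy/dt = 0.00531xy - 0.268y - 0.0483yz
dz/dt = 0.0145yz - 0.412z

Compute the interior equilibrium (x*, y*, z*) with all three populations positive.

From dz/dt = 0: 0.0145y* = 0.412, so y* = 28.4.
From dx/dt = 0: 0.941(1 - x*/243) = 0.0183·28.4, giving x* = 243·(1 - 0.553) = 109.
From dy/dt = 0: 0.00531·109 - 0.268 = 0.0483z*, so z* = 0.309/0.0483 = 6.4.

x* ≈ 109, y* ≈ 28.4, z* ≈ 6.4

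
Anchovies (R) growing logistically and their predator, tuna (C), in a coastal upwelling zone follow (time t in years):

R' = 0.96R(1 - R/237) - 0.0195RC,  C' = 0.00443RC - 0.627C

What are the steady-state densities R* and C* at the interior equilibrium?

From dC/dt = 0 with C > 0: 0.00443R* = 0.627, so R* = 142.
Substitute into dR/dt = 0: 0.96(1 - 142/237) = 0.0195C*.
The bracket is 0.403, giving C* = 0.387/0.0195 = 19.8.

R* ≈ 142, C* ≈ 19.8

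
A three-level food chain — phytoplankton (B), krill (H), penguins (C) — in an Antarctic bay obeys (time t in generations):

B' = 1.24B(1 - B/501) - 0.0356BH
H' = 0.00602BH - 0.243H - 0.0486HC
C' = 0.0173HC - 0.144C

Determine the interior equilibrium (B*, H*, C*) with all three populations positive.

B* ≈ 381, H* ≈ 8.32, C* ≈ 42.2

From dC/dt = 0: 0.0173H* = 0.144, so H* = 8.32.
From dB/dt = 0: 1.24(1 - B*/501) = 0.0356·8.32, giving B* = 501·(1 - 0.239) = 381.
From dH/dt = 0: 0.00602·381 - 0.243 = 0.0486C*, so C* = 2.05/0.0486 = 42.2.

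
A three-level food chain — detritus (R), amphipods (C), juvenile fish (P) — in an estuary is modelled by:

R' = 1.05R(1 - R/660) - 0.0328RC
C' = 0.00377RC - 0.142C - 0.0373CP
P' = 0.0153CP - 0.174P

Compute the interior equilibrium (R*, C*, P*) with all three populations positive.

From dP/dt = 0: 0.0153C* = 0.174, so C* = 11.4.
From dR/dt = 0: 1.05(1 - R*/660) = 0.0328·11.4, giving R* = 660·(1 - 0.355) = 426.
From dC/dt = 0: 0.00377·426 - 0.142 = 0.0373P*, so P* = 1.46/0.0373 = 39.2.

R* ≈ 426, C* ≈ 11.4, P* ≈ 39.2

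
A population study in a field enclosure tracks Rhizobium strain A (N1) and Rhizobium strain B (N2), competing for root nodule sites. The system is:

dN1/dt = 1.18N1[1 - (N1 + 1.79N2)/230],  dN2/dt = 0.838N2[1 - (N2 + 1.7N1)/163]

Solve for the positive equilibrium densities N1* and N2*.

Setting both brackets to zero gives the nullclines N1 + 1.79N2 = 230 and 1.7N1 + N2 = 163.
Substituting N2 = 163 - 1.7N1 into the first: N1(1 - 1.79·1.7) = 230 - 1.79·163.
So N1* = -61.8/-2.04 = 30.2, and then N2* = 163 - 1.7·30.2 = 112.

N1* ≈ 30.2, N2* ≈ 112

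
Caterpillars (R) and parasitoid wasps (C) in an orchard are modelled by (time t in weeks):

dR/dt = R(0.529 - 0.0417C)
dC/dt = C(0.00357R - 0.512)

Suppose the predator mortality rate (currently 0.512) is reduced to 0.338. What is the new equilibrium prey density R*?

At the interior fixed point, setting dC/dt = 0 with C > 0 fixes R* = (predator death rate)/(RC coefficient) — independent of the other coefficients.
With the change, R* = 0.338/0.00357 = 94.7; it falls from 143.

R* ≈ 94.7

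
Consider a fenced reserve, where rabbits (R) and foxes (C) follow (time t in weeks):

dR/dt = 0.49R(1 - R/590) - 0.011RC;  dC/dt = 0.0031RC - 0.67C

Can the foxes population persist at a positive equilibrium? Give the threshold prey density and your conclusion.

The predator equation gives dC/dt > 0 only when R > 0.67/0.0031 = 216.
Without the predator, R → K = 590. Since 590 > 216, the predator can invade and persist.

Threshold R = 216; K > 216, so yes, the predator persists.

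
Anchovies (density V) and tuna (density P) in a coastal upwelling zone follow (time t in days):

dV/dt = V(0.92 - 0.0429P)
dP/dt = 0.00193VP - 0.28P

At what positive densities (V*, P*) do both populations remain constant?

V* ≈ 145, P* ≈ 21.4

Set dP/dt = 0 with P > 0: 0.00193V - 0.28 = 0, so V* = 0.28/0.00193 = 145.
Set dV/dt = 0 with V > 0: 0.92 - 0.0429P = 0, so P* = 0.92/0.0429 = 21.4.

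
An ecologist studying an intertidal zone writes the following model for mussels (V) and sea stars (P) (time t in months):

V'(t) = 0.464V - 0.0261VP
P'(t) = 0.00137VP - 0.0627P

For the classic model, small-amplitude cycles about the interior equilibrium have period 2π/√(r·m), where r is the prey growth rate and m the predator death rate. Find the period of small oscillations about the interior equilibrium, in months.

Here r = 0.464 and m = 0.0627, so r·m = 0.0291.
ω = √0.0291 = 0.171 per month, hence T = 2π/ω ≈ 36.8 months.

T ≈ 36.8 months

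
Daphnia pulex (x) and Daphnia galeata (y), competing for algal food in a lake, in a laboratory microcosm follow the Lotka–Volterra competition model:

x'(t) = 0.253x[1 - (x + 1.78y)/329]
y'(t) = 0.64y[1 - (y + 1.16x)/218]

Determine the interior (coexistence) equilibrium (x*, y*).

Setting both brackets to zero gives the nullclines x + 1.78y = 329 and 1.16x + y = 218.
Substituting y = 218 - 1.16x into the first: x(1 - 1.78·1.16) = 329 - 1.78·218.
So x* = -59/-1.06 = 55.4, and then y* = 218 - 1.16·55.4 = 154.

x* ≈ 55.4, y* ≈ 154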